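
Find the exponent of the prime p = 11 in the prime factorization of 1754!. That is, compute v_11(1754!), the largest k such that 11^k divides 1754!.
v_11(1754!) = 174

Legendre's formula: v_p(n!) = Σ_{k ≥ 1} ⌊n / p^k⌋. For p = 11, n = 1754, the terms are:
  ⌊1754/11^1⌋ = ⌊1754/11⌋ = 159
  ⌊1754/11^2⌋ = ⌊1754/121⌋ = 14
  ⌊1754/11^3⌋ = ⌊1754/1331⌋ = 1
(the next term ⌊1754/11^4⌋ = 0, terminating the sum). Summing: v_11(1754!) = 159 + 14 + 1 = 174.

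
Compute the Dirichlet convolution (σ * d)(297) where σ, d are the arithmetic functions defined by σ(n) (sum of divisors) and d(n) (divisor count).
(σ * d)(297) = 1148

Divisors of 297: [1, 3, 9, 11, 27, 33, 99, 297]. For each d | 297:
  d = 1: σ(1) · d(297/1) = 1 · 8 = 8
  d = 3: σ(3) · d(297/3) = 4 · 6 = 24
  d = 9: σ(9) · d(297/9) = 13 · 4 = 52
  d = 11: σ(11) · d(297/11) = 12 · 4 = 48
  d = 27: σ(27) · d(297/27) = 40 · 2 = 80
  d = 33: σ(33) · d(297/33) = 48 · 3 = 144
  d = 99: σ(99) · d(297/99) = 156 · 2 = 312
  d = 297: σ(297) · d(297/297) = 480 · 1 = 480
Summing: (σ * d)(297) = 8 + 24 + 52 + 48 + 80 + 144 + 312 + 480 = 1148.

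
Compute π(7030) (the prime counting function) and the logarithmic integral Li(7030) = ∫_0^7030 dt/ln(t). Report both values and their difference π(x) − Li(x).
π(7030) = 904;  Li(7030) ≈ 917.72;  π(x) − Li(x) ≈ -13.72.

Direct count of primes ≤ 7030 gives π(7030) = 904. Numerical evaluation of the logarithmic integral gives Li(7030) ≈ 917.72. The difference π(x) − Li(x) ≈ -13.72 is typically negative for small/moderate x (Li(x) overestimates), though Littlewood's theorem shows this sign changes infinitely often.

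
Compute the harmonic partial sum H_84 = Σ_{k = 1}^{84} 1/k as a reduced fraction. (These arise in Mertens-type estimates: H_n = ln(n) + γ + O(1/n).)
H_84 = 3681181948368536301765969745576439759/734184632222154704090370027645633600

Direct summation: H_84 = 1 + 1/2 + ... + 1/84. The least common denominator is lcm(1, ..., 84) = 8076030954443701744994070304101969600; over this denominator the numerator is 8076030954443701744994070304101969600 + 4038015477221850872497035152050984800 + 2692010318147900581664690101367323200 + 2019007738610925436248517576025492400 + 1615206190888740348998814060820393920 + 1346005159073950290832345050683661600 + 1153718707777671677856295757728852800 + 1009503869305462718124258788012746200 + 897336772715966860554896700455774400 + 807603095444370174499407030410196960 + 734184632222154704090370027645633600 + 673002579536975145416172525341830800 + 621233150341823211153390023392459200 + 576859353888835838928147878864426400 + 538402063629580116332938020273464640 + 504751934652731359062129394006373100 + 475060644379041279117298253182468800 + 448668386357983430277448350227887200 + 425054260760194828683898437057998400 + 403801547722185087249703515205098480 + 384572902592557225952098585909617600 + 367092316111077352045185013822816800 + 351131780627987032391046534960955200 + 336501289768487572708086262670915400 + 323041238177748069799762812164078784 + 310616575170911605576695011696229600 + 299112257571988953518298900151924800 + 288429676944417919464073939432213200 + 278483826015300060172209320831102400 + 269201031814790058166469010136732320 + 260517127562700056290131300132321600 + 252375967326365679531064697003186550 + 244728210740718234696790009215211200 + 237530322189520639558649126591234400 + 230743741555534335571259151545770560 + 224334193178991715138724175113943600 + 218271106876856803918758656867620800 + 212527130380097414341949218528999200 + 207077716780607737051130007797486400 + 201900773861092543624851757602549240 + 196976364742529310853513909856145600 + 192286451296278612976049292954808800 + 187814673359155854534745821025627200 + 183546158055538676022592506911408400 + 179467354543193372110979340091154880 + 175565890313993516195523267480477600 + 171830445839227696702001495831956800 + 168250644884243786354043131335457700 + 164816958253953096836613679675550400 + 161520619088874034899881406082039392 + 158353548126347093039099417727489600 + 155308287585455802788347505848114800 + 152377942536673617830076798190603200 + 149556128785994476759149450075962400 + 146836926444430940818074005529126720 + 144214838472208959732036969716106600 + 141684753586731609561299479019332800 + 139241913007650030086104660415551200 + 136881880583791554999899496679694400 + 134600515907395029083234505068366160 + 132393950072847569590066726296753600 + 130258563781350028145065650066160800 + 128190967530852408650699528636539200 + 126187983663182839765532348501593275 + 124246630068364642230678004678491840 + 122364105370359117348395004607605600 + 120537775439458234999911497076148800 + 118765161094760319779324563295617200 + 117043926875995677463682178320318400 + 115371870777767167785629575772885280 + 113746914851319742887240426818337600 + 112167096589495857569362087556971800 + 110630561019776736232795483617835200 + 109135553438428401959379328433810400 + 107680412725916023266587604054692928 + 106263565190048707170974609264499600 + 104883518888879243441481432520804800 + 103538858390303868525565003898743200 + 102228239929667110696127472203822400 + 100950386930546271812425878801274620 + 99704085857329651172766300050641600 + 98488182371264655426756954928072800 + 97301577764381948734868316916891200 + 96143225648139306488024646477404400 = 40493001432053899319425667201340837349, so H_84 = 40493001432053899319425667201340837349/8076030954443701744994070304101969600; reducing by gcd(40493001432053899319425667201340837349, 8076030954443701744994070304101969600) = 11 gives 3681181948368536301765969745576439759/734184632222154704090370027645633600 ≈ 5.01397. (The PNT-adjacent estimate ln(84) + γ ≈ 5.00803 matches within O(1/n).)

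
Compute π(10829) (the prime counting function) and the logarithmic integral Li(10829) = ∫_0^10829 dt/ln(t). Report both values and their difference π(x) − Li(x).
π(10829) = 1315;  Li(10829) ≈ 1335.75;  π(x) − Li(x) ≈ -20.75.

Direct count of primes ≤ 10829 gives π(10829) = 1315. Numerical evaluation of the logarithmic integral gives Li(10829) ≈ 1335.75. The difference π(x) − Li(x) ≈ -20.75 is typically negative for small/moderate x (Li(x) overestimates), though Littlewood's theorem shows this sign changes infinitely often.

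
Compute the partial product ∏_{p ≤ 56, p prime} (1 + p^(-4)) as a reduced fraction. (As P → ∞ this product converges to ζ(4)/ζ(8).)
∏ = 22191296873353842710281222970410269196792920578371108176528669216114688/20586999778381633591344384332656221508370849439367985929948634732675625

The primes p ≤ 56 are [2, 3, 5, 7, 11, 13, 17, 19, 23, 29, 31, 37, 41, 43, 47, 53]. For each, (1 + 1/p^4) = (p^4 + 1)/p^4. Multiplying these fractions over p ∈ [2, 3, 5, 7, 11, 13, 17, 19, 23, 29, 31, 37, 41, 43, 47, 53] gives 22191296873353842710281222970410269196792920578371108176528669216114688/20586999778381633591344384332656221508370849439367985929948634732675625. (In the limit P → ∞ this tends to ζ(4)/ζ(8).)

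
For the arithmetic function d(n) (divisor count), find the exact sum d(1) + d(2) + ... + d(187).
Σ_{n ≤ 187} d(n) = 1009

Compute d(n) for each 1 ≤ n ≤ 187: d(1) = 1, d(2) = 2, d(3) = 2, d(4) = 3, d(5) = 2, d(6) = 4, d(7) = 2, d(8) = 4, d(9) = 3, d(10) = 4, d(11) = 2, d(12) = 6, d(13) = 2, d(14) = 4, d(15) = 4, d(16) = 5, d(17) = 2, d(18) = 6, d(19) = 2, d(20) = 6, d(21) = 4, d(22) = 4, d(23) = 2, d(24) = 8, d(25) = 3, d(26) = 4, d(27) = 4, d(28) = 6, d(29) = 2, d(30) = 8, d(31) = 2, d(32) = 6, d(33) = 4, d(34) = 4, d(35) = 4, d(36) = 9, d(37) = 2, d(38) = 4, d(39) = 4, d(40) = 8, d(41) = 2, d(42) = 8, d(43) = 2, d(44) = 6, d(45) = 6, d(46) = 4, d(47) = 2, d(48) = 10, d(49) = 3, d(50) = 6, d(51) = 4, d(52) = 6, d(53) = 2, d(54) = 8, d(55) = 4, d(56) = 8, d(57) = 4, d(58) = 4, d(59) = 2, d(60) = 12, d(61) = 2, d(62) = 4, d(63) = 6, d(64) = 7, d(65) = 4, d(66) = 8, d(67) = 2, d(68) = 6, d(69) = 4, d(70) = 8, d(71) = 2, d(72) = 12, d(73) = 2, d(74) = 4, d(75) = 6, d(76) = 6, d(77) = 4, d(78) = 8, d(79) = 2, d(80) = 10, d(81) = 5, d(82) = 4, d(83) = 2, d(84) = 12, d(85) = 4, d(86) = 4, d(87) = 4, d(88) = 8, d(89) = 2, d(90) = 12, d(91) = 4, d(92) = 6, d(93) = 4, d(94) = 4, d(95) = 4, d(96) = 12, d(97) = 2, d(98) = 6, d(99) = 6, d(100) = 9, d(101) = 2, d(102) = 8, d(103) = 2, d(104) = 8, d(105) = 8, d(106) = 4, d(107) = 2, d(108) = 12, d(109) = 2, d(110) = 8, d(111) = 4, d(112) = 10, d(113) = 2, d(114) = 8, d(115) = 4, d(116) = 6, d(117) = 6, d(118) = 4, d(119) = 4, d(120) = 16, d(121) = 3, d(122) = 4, d(123) = 4, d(124) = 6, d(125) = 4, d(126) = 12, d(127) = 2, d(128) = 8, d(129) = 4, d(130) = 8, d(131) = 2, d(132) = 12, d(133) = 4, d(134) = 4, d(135) = 8, d(136) = 8, d(137) = 2, d(138) = 8, d(139) = 2, d(140) = 12, d(141) = 4, d(142) = 4, d(143) = 4, d(144) = 15, d(145) = 4, d(146) = 4, d(147) = 6, d(148) = 6, d(149) = 2, d(150) = 12, d(151) = 2, d(152) = 8, d(153) = 6, d(154) = 8, d(155) = 4, d(156) = 12, d(157) = 2, d(158) = 4, d(159) = 4, d(160) = 12, d(161) = 4, d(162) = 10, d(163) = 2, d(164) = 6, d(165) = 8, d(166) = 4, d(167) = 2, d(168) = 16, d(169) = 3, d(170) = 8, d(171) = 6, d(172) = 6, d(173) = 2, d(174) = 8, d(175) = 6, d(176) = 10, d(177) = 4, d(178) = 4, d(179) = 2, d(180) = 18, d(181) = 2, d(182) = 8, d(183) = 4, d(184) = 8, d(185) = 4, d(186) = 8, d(187) = 4. Summing all 187 values: 1009. (Dirichlet's divisor formula: Σ_{n ≤ x} d(n) = x ln(x) + (2γ − 1) x + O(√x). For x = 187, the asymptotic estimate is ≈ 1007.10.)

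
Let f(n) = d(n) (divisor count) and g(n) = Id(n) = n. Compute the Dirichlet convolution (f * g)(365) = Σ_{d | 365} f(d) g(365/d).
(d * Id)(365) = 525

Divisors of 365: [1, 5, 73, 365]. For each d | 365:
  d = 1: d(1) · Id(365/1) = 1 · 365 = 365
  d = 5: d(5) · Id(365/5) = 2 · 73 = 146
  d = 73: d(73) · Id(365/73) = 2 · 5 = 10
  d = 365: d(365) · Id(365/365) = 4 · 1 = 4
Summing: (d * Id)(365) = 365 + 146 + 10 + 4 = 525.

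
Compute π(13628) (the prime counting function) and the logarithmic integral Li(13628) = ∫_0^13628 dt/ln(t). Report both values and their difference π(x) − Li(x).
π(13628) = 1611;  Li(13628) ≈ 1633.24;  π(x) − Li(x) ≈ -22.24.

Direct count of primes ≤ 13628 gives π(13628) = 1611. Numerical evaluation of the logarithmic integral gives Li(13628) ≈ 1633.24. The difference π(x) − Li(x) ≈ -22.24 is typically negative for small/moderate x (Li(x) overestimates), though Littlewood's theorem shows this sign changes infinitely often.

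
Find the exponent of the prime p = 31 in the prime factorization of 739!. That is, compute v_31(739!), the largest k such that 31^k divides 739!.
v_31(739!) = 23

Legendre's formula: v_p(n!) = Σ_{k ≥ 1} ⌊n / p^k⌋. For p = 31, n = 739, the terms are:
  ⌊739/31^1⌋ = ⌊739/31⌋ = 23
(the next term ⌊739/31^2⌋ = 0, terminating the sum). Summing: v_31(739!) = 23 = 23.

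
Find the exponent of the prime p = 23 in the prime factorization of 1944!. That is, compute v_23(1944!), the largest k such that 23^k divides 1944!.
v_23(1944!) = 87

Legendre's formula: v_p(n!) = Σ_{k ≥ 1} ⌊n / p^k⌋. For p = 23, n = 1944, the terms are:
  ⌊1944/23^1⌋ = ⌊1944/23⌋ = 84
  ⌊1944/23^2⌋ = ⌊1944/529⌋ = 3
(the next term ⌊1944/23^3⌋ = 0, terminating the sum). Summing: v_23(1944!) = 84 + 3 = 87.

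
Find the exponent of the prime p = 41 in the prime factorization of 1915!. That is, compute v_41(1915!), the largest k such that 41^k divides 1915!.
v_41(1915!) = 47

Legendre's formula: v_p(n!) = Σ_{k ≥ 1} ⌊n / p^k⌋. For p = 41, n = 1915, the terms are:
  ⌊1915/41^1⌋ = ⌊1915/41⌋ = 46
  ⌊1915/41^2⌋ = ⌊1915/1681⌋ = 1
(the next term ⌊1915/41^3⌋ = 0, terminating the sum). Summing: v_41(1915!) = 46 + 1 = 47.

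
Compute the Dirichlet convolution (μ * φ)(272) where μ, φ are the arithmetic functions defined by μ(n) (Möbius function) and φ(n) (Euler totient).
(μ * φ)(272) = 60

Divisors of 272: [1, 2, 4, 8, 16, 17, 34, 68, 136, 272]. For each d | 272:
  d = 1: μ(1) · φ(272/1) = 1 · 128 = 128
  d = 2: μ(2) · φ(272/2) = -1 · 64 = -64
  d = 4: μ(4) · φ(272/4) = 0 · 32 = 0
  d = 8: μ(8) · φ(272/8) = 0 · 16 = 0
  d = 16: μ(16) · φ(272/16) = 0 · 16 = 0
  d = 17: μ(17) · φ(272/17) = -1 · 8 = -8
  d = 34: μ(34) · φ(272/34) = 1 · 4 = 4
  d = 68: μ(68) · φ(272/68) = 0 · 2 = 0
  d = 136: μ(136) · φ(272/136) = 0 · 1 = 0
  d = 272: μ(272) · φ(272/272) = 0 · 1 = 0
Summing: (μ * φ)(272) = 128 + -64 + 0 + 0 + 0 + -8 + 4 + 0 + 0 + 0 = 60.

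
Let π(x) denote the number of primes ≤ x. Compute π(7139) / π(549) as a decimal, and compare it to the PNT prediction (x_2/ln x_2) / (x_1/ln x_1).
π(7139)/π(549) = 914/101 ≈ 9.0495;  PNT prediction ≈ 9.2444.

π(549) = 101 and π(7139) = 914, so π(7139)/π(549) ≈ 9.0495. The PNT-predicted ratio is (7139/ln(7139)) / (549/ln(549)) ≈ 9.2444. The two agree to within a few percent, as expected.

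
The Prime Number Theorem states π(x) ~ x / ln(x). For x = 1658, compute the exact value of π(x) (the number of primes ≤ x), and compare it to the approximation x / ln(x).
π(1658) = 260;  x/ln(x) ≈ 223.65;  relative error ≈ 13.98%.

Directly count primes up to 1658: π(1658) = 260. The PNT approximation gives 1658/ln(1658) ≈ 1658/7.41337 ≈ 223.65. Relative error (π(x) − x/ln(x)) / π(x) ≈ 13.98%; the approximation is known to undercount slightly (Li(x) is a better estimate).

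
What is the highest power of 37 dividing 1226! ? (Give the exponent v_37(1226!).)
v_37(1226!) = 33

Legendre's formula: v_p(n!) = Σ_{k ≥ 1} ⌊n / p^k⌋. For p = 37, n = 1226, the terms are:
  ⌊1226/37^1⌋ = ⌊1226/37⌋ = 33
(the next term ⌊1226/37^2⌋ = 0, terminating the sum). Summing: v_37(1226!) = 33 = 33.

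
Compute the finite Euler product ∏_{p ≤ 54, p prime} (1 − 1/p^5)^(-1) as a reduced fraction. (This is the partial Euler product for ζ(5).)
∏ = 16271272514460981588256692497708850770212394550299268449499486458883457010851/15691809316785373562301814354101424660311534867697905028310662923501211484160

The primes p ≤ 54 are [2, 3, 5, 7, 11, 13, 17, 19, 23, 29, 31, 37, 41, 43, 47, 53]. For each prime, (1 − 1/p^5)^(-1) = p^5 / (p^5 − 1). The product is (1 − 1/2^5)^(-1), (1 − 1/3^5)^(-1), (1 − 1/5^5)^(-1), (1 − 1/7^5)^(-1), (1 − 1/11^5)^(-1), (1 − 1/13^5)^(-1), (1 − 1/17^5)^(-1), (1 − 1/19^5)^(-1), (1 − 1/23^5)^(-1), (1 − 1/29^5)^(-1), (1 − 1/31^5)^(-1), (1 − 1/37^5)^(-1), (1 − 1/41^5)^(-1), (1 − 1/43^5)^(-1), (1 − 1/47^5)^(-1), (1 − 1/53^5)^(-1) = ∏ p^5 / (p^5 − 1) = 16271272514460981588256692497708850770212394550299268449499486458883457010851/15691809316785373562301814354101424660311534867697905028310662923501211484160.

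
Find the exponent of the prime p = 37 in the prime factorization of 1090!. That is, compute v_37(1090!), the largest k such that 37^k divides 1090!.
v_37(1090!) = 29

Legendre's formula: v_p(n!) = Σ_{k ≥ 1} ⌊n / p^k⌋. For p = 37, n = 1090, the terms are:
  ⌊1090/37^1⌋ = ⌊1090/37⌋ = 29
(the next term ⌊1090/37^2⌋ = 0, terminating the sum). Summing: v_37(1090!) = 29 = 29.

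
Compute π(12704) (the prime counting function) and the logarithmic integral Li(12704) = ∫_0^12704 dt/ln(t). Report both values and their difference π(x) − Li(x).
π(12704) = 1517;  Li(12704) ≈ 1535.82;  π(x) − Li(x) ≈ -18.82.

Direct count of primes ≤ 12704 gives π(12704) = 1517. Numerical evaluation of the logarithmic integral gives Li(12704) ≈ 1535.82. The difference π(x) − Li(x) ≈ -18.82 is typically negative for small/moderate x (Li(x) overestimates), though Littlewood's theorem shows this sign changes infinitely often.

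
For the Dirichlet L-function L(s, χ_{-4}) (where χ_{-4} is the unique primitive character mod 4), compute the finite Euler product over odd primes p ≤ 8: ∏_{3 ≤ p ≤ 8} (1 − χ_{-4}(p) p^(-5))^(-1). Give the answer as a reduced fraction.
∏ = 12762815625/12811998848

The odd primes p ≤ 8 are [3, 5, 7]. For each, χ(p) = 1 if p ≡ 1 mod 4, χ(p) = −1 if p ≡ 3 mod 4. Taking (1 − χ(p)/p^5)^(-1) = p^5/(p^5 − χ(p)): (1 − (-1)/3^5)^(-1) · (1 − (1)/5^5)^(-1) · (1 − (-1)/7^5)^(-1) = 12762815625/12811998848.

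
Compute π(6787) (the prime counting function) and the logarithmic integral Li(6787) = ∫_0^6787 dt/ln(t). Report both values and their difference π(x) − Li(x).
π(6787) = 873;  Li(6787) ≈ 890.23;  π(x) − Li(x) ≈ -17.23.

Direct count of primes ≤ 6787 gives π(6787) = 873. Numerical evaluation of the logarithmic integral gives Li(6787) ≈ 890.23. The difference π(x) − Li(x) ≈ -17.23 is typically negative for small/moderate x (Li(x) overestimates), though Littlewood's theorem shows this sign changes infinitely often.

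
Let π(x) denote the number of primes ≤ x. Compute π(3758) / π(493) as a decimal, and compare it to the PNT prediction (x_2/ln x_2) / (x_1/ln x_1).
π(3758)/π(493) = 522/94 ≈ 5.5532;  PNT prediction ≈ 5.7418.

π(493) = 94 and π(3758) = 522, so π(3758)/π(493) ≈ 5.5532. The PNT-predicted ratio is (3758/ln(3758)) / (493/ln(493)) ≈ 5.7418. The two agree to within a few percent, as expected.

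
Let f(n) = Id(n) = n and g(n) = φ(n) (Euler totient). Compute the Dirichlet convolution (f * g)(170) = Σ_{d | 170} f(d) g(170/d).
(Id * φ)(170) = 891

Divisors of 170: [1, 2, 5, 10, 17, 34, 85, 170]. For each d | 170:
  d = 1: Id(1) · φ(170/1) = 1 · 64 = 64
  d = 2: Id(2) · φ(170/2) = 2 · 64 = 128
  d = 5: Id(5) · φ(170/5) = 5 · 16 = 80
  d = 10: Id(10) · φ(170/10) = 10 · 16 = 160
  d = 17: Id(17) · φ(170/17) = 17 · 4 = 68
  d = 34: Id(34) · φ(170/34) = 34 · 4 = 136
  d = 85: Id(85) · φ(170/85) = 85 · 1 = 85
  d = 170: Id(170) · φ(170/170) = 170 · 1 = 170
Summing: (Id * φ)(170) = 64 + 128 + 80 + 160 + 68 + 136 + 85 + 170 = 891.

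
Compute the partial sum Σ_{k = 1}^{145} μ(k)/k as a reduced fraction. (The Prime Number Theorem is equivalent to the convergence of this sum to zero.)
Σ μ(k)/k = 21902975338172457649793319236190033588273978079735884/1669107775099865011251538855274990009561055775533405515

Values of μ(k) for 1 ≤ k ≤ 145: μ(1) = 1, μ(2) = -1, μ(3) = -1, μ(5) = -1, μ(6) = 1, μ(7) = -1, μ(10) = 1, μ(11) = -1, μ(13) = -1, μ(14) = 1, μ(15) = 1, μ(17) = -1, μ(19) = -1, μ(21) = 1, μ(22) = 1, μ(23) = -1, μ(26) = 1, μ(29) = -1, μ(30) = -1, μ(31) = -1, μ(33) = 1, μ(34) = 1, μ(35) = 1, μ(37) = -1, μ(38) = 1, μ(39) = 1, μ(41) = -1, μ(42) = -1, μ(43) = -1, μ(46) = 1, μ(47) = -1, μ(51) = 1, μ(53) = -1, μ(55) = 1, μ(57) = 1, μ(58) = 1, μ(59) = -1, μ(61) = -1, μ(62) = 1, μ(65) = 1, μ(66) = -1, μ(67) = -1, μ(69) = 1, μ(70) = -1, μ(71) = -1, μ(73) = -1, μ(74) = 1, μ(77) = 1, μ(78) = -1, μ(79) = -1, μ(82) = 1, μ(83) = -1, μ(85) = 1, μ(86) = 1, μ(87) = 1, μ(89) = -1, μ(91) = 1, μ(93) = 1, μ(94) = 1, μ(95) = 1, μ(97) = -1, μ(101) = -1, μ(102) = -1, μ(103) = -1, μ(105) = -1, μ(106) = 1, μ(107) = -1, μ(109) = -1, μ(110) = -1, μ(111) = 1, μ(113) = -1, μ(114) = -1, μ(115) = 1, μ(118) = 1, μ(119) = 1, μ(122) = 1, μ(123) = 1, μ(127) = -1, μ(129) = 1, μ(130) = -1, μ(131) = -1, μ(133) = 1, μ(134) = 1, μ(137) = -1, μ(138) = -1, μ(139) = -1, μ(141) = 1, μ(142) = 1, μ(143) = 1, μ(145) = 1, with μ = 0 on non-squarefree integers. Summing μ(k)/k for k where μ(k) ≠ 0 gives 21902975338172457649793319236190033588273978079735884/1669107775099865011251538855274990009561055775533405515 ≈ 0.0131. (PNT ⟺ this sum → 0 as n → ∞.)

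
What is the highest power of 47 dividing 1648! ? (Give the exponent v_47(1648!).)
v_47(1648!) = 35

Legendre's formula: v_p(n!) = Σ_{k ≥ 1} ⌊n / p^k⌋. For p = 47, n = 1648, the terms are:
  ⌊1648/47^1⌋ = ⌊1648/47⌋ = 35
(the next term ⌊1648/47^2⌋ = 0, terminating the sum). Summing: v_47(1648!) = 35 = 35.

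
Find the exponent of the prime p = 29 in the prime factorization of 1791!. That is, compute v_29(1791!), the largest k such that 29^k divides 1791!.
v_29(1791!) = 63

Legendre's formula: v_p(n!) = Σ_{k ≥ 1} ⌊n / p^k⌋. For p = 29, n = 1791, the terms are:
  ⌊1791/29^1⌋ = ⌊1791/29⌋ = 61
  ⌊1791/29^2⌋ = ⌊1791/841⌋ = 2
(the next term ⌊1791/29^3⌋ = 0, terminating the sum). Summing: v_29(1791!) = 61 + 2 = 63.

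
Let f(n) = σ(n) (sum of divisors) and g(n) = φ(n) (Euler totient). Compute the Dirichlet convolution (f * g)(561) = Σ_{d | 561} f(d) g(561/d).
(σ * φ)(561) = 4488

Divisors of 561: [1, 3, 11, 17, 33, 51, 187, 561]. For each d | 561:
  d = 1: σ(1) · φ(561/1) = 1 · 320 = 320
  d = 3: σ(3) · φ(561/3) = 4 · 160 = 640
  d = 11: σ(11) · φ(561/11) = 12 · 32 = 384
  d = 17: σ(17) · φ(561/17) = 18 · 20 = 360
  d = 33: σ(33) · φ(561/33) = 48 · 16 = 768
  d = 51: σ(51) · φ(561/51) = 72 · 10 = 720
  d = 187: σ(187) · φ(561/187) = 216 · 2 = 432
  d = 561: σ(561) · φ(561/561) = 864 · 1 = 864
Summing: (σ * φ)(561) = 320 + 640 + 384 + 360 + 768 + 720 + 432 + 864 = 4488.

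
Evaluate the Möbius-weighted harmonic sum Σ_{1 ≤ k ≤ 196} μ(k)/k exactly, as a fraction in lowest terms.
Σ μ(k)/k = -43277238338814707352435871087729404219364080007991120795068950289487278357/2094340804123062964635950016266159511607730554966537454865305011530672742866

Values of μ(k) for 1 ≤ k ≤ 196: μ(1) = 1, μ(2) = -1, μ(3) = -1, μ(5) = -1, μ(6) = 1, μ(7) = -1, μ(10) = 1, μ(11) = -1, μ(13) = -1, μ(14) = 1, μ(15) = 1, μ(17) = -1, μ(19) = -1, μ(21) = 1, μ(22) = 1, μ(23) = -1, μ(26) = 1, μ(29) = -1, μ(30) = -1, μ(31) = -1, μ(33) = 1, μ(34) = 1, μ(35) = 1, μ(37) = -1, μ(38) = 1, μ(39) = 1, μ(41) = -1, μ(42) = -1, μ(43) = -1, μ(46) = 1, μ(47) = -1, μ(51) = 1, μ(53) = -1, μ(55) = 1, μ(57) = 1, μ(58) = 1, μ(59) = -1, μ(61) = -1, μ(62) = 1, μ(65) = 1, μ(66) = -1, μ(67) = -1, μ(69) = 1, μ(70) = -1, μ(71) = -1, μ(73) = -1, μ(74) = 1, μ(77) = 1, μ(78) = -1, μ(79) = -1, μ(82) = 1, μ(83) = -1, μ(85) = 1, μ(86) = 1, μ(87) = 1, μ(89) = -1, μ(91) = 1, μ(93) = 1, μ(94) = 1, μ(95) = 1, μ(97) = -1, μ(101) = -1, μ(102) = -1, μ(103) = -1, μ(105) = -1, μ(106) = 1, μ(107) = -1, μ(109) = -1, μ(110) = -1, μ(111) = 1, μ(113) = -1, μ(114) = -1, μ(115) = 1, μ(118) = 1, μ(119) = 1, μ(122) = 1, μ(123) = 1, μ(127) = -1, μ(129) = 1, μ(130) = -1, μ(131) = -1, μ(133) = 1, μ(134) = 1, μ(137) = -1, μ(138) = -1, μ(139) = -1, μ(141) = 1, μ(142) = 1, μ(143) = 1, μ(145) = 1, μ(146) = 1, μ(149) = -1, μ(151) = -1, μ(154) = -1, μ(155) = 1, μ(157) = -1, μ(158) = 1, μ(159) = 1, μ(161) = 1, μ(163) = -1, μ(165) = -1, μ(166) = 1, μ(167) = -1, μ(170) = -1, μ(173) = -1, μ(174) = -1, μ(177) = 1, μ(178) = 1, μ(179) = -1, μ(181) = -1, μ(182) = -1, μ(183) = 1, μ(185) = 1, μ(186) = -1, μ(187) = 1, μ(190) = -1, μ(191) = -1, μ(193) = -1, μ(194) = 1, μ(195) = -1, with μ = 0 on non-squarefree integers. Summing μ(k)/k for k where μ(k) ≠ 0 gives -43277238338814707352435871087729404219364080007991120795068950289487278357/2094340804123062964635950016266159511607730554966537454865305011530672742866 ≈ -0.0207. (PNT ⟺ this sum → 0 as n → ∞.)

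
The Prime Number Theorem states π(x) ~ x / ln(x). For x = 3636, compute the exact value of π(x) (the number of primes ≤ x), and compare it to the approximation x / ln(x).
π(3636) = 508;  x/ln(x) ≈ 443.49;  relative error ≈ 12.70%.

Directly count primes up to 3636: π(3636) = 508. The PNT approximation gives 3636/ln(3636) ≈ 3636/8.19864 ≈ 443.49. Relative error (π(x) − x/ln(x)) / π(x) ≈ 12.70%; the approximation is known to undercount slightly (Li(x) is a better estimate).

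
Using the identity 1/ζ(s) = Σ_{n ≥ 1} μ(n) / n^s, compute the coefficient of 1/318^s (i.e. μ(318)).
μ(318) = -1

Factor n = 318 = 2 · 3 · 53. μ(n) = 0 if any exponent ≥ 2 (not squarefree); otherwise μ(n) = (−1)^{ω(n)} where ω(n) is the number of distinct prime factors. Applying: μ(318) = -1.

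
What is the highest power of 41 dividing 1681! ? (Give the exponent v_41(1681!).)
v_41(1681!) = 42

Legendre's formula: v_p(n!) = Σ_{k ≥ 1} ⌊n / p^k⌋. For p = 41, n = 1681, the terms are:
  ⌊1681/41^1⌋ = ⌊1681/41⌋ = 41
  ⌊1681/41^2⌋ = ⌊1681/1681⌋ = 1
(the next term ⌊1681/41^3⌋ = 0, terminating the sum). Summing: v_41(1681!) = 41 + 1 = 42.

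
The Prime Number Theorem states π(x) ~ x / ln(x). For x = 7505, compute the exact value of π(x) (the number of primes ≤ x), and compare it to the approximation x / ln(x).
π(7505) = 950;  x/ln(x) ≈ 841.05;  relative error ≈ 11.47%.

Directly count primes up to 7505: π(7505) = 950. The PNT approximation gives 7505/ln(7505) ≈ 7505/8.92332 ≈ 841.05. Relative error (π(x) − x/ln(x)) / π(x) ≈ 11.47%; the approximation is known to undercount slightly (Li(x) is a better estimate).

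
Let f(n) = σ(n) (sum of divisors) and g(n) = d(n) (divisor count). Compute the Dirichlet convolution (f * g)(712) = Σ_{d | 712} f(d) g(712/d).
(σ * d)(712) = 3864

Divisors of 712: [1, 2, 4, 8, 89, 178, 356, 712]. For each d | 712:
  d = 1: σ(1) · d(712/1) = 1 · 8 = 8
  d = 2: σ(2) · d(712/2) = 3 · 6 = 18
  d = 4: σ(4) · d(712/4) = 7 · 4 = 28
  d = 8: σ(8) · d(712/8) = 15 · 2 = 30
  d = 89: σ(89) · d(712/89) = 90 · 4 = 360
  d = 178: σ(178) · d(712/178) = 270 · 3 = 810
  d = 356: σ(356) · d(712/356) = 630 · 2 = 1260
  d = 712: σ(712) · d(712/712) = 1350 · 1 = 1350
Summing: (σ * d)(712) = 8 + 18 + 28 + 30 + 360 + 810 + 1260 + 1350 = 3864.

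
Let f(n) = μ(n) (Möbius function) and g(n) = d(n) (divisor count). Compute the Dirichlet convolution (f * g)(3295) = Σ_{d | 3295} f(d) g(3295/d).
(μ * d)(3295) = 1

Divisors of 3295: [1, 5, 659, 3295]. For each d | 3295:
  d = 1: μ(1) · d(3295/1) = 1 · 4 = 4
  d = 5: μ(5) · d(3295/5) = -1 · 2 = -2
  d = 659: μ(659) · d(3295/659) = -1 · 2 = -2
  d = 3295: μ(3295) · d(3295/3295) = 1 · 1 = 1
Summing: (μ * d)(3295) = 4 + -2 + -2 + 1 = 1.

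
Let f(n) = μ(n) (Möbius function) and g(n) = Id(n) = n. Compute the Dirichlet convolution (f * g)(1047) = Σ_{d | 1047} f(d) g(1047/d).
(μ * Id)(1047) = 696

Divisors of 1047: [1, 3, 349, 1047]. For each d | 1047:
  d = 1: μ(1) · Id(1047/1) = 1 · 1047 = 1047
  d = 3: μ(3) · Id(1047/3) = -1 · 349 = -349
  d = 349: μ(349) · Id(1047/349) = -1 · 3 = -3
  d = 1047: μ(1047) · Id(1047/1047) = 1 · 1 = 1
Summing: (μ * Id)(1047) = 1047 + -349 + -3 + 1 = 696.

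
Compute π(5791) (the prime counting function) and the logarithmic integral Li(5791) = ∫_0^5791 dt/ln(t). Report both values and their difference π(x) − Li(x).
π(5791) = 760;  Li(5791) ≈ 776.34;  π(x) − Li(x) ≈ -16.34.

Direct count of primes ≤ 5791 gives π(5791) = 760. Numerical evaluation of the logarithmic integral gives Li(5791) ≈ 776.34. The difference π(x) − Li(x) ≈ -16.34 is typically negative for small/moderate x (Li(x) overestimates), though Littlewood's theorem shows this sign changes infinitely often.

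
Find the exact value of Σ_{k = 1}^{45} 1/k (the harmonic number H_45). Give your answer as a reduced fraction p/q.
H_45 = 5914085889685464427/1345655451257488800

Direct summation: H_45 = 1 + 1/2 + ... + 1/45. The least common denominator is lcm(1, ..., 45) = 9419588158802421600; over this denominator the numerator is 9419588158802421600 + 4709794079401210800 + 3139862719600807200 + 2354897039700605400 + 1883917631760484320 + 1569931359800403600 + 1345655451257488800 + 1177448519850302700 + 1046620906533602400 + 941958815880242160 + 856326196254765600 + 784965679900201800 + 724583704523263200 + 672827725628744400 + 627972543920161440 + 588724259925151350 + 554093421106024800 + 523310453266801200 + 495767797831706400 + 470979407940121080 + 448551817085829600 + 428163098127382800 + 409547311252279200 + 392482839950100900 + 376783526352096864 + 362291852261631600 + 348873635511200800 + 336413862814372200 + 324813384786290400 + 313986271960080720 + 303857682542013600 + 294362129962575675 + 285442065418255200 + 277046710553012400 + 269131090251497760 + 261655226633400600 + 254583463751416800 + 247883898915853200 + 241527901507754400 + 235489703970060540 + 229746052653717600 + 224275908542914800 + 219060189739591200 + 214081549063691400 + 209324181306720480 = 41398601227798250989, so H_45 = 41398601227798250989/9419588158802421600; reducing by gcd(41398601227798250989, 9419588158802421600) = 7 gives 5914085889685464427/1345655451257488800 ≈ 4.39495. (The PNT-adjacent estimate ln(45) + γ ≈ 4.38388 matches within O(1/n).)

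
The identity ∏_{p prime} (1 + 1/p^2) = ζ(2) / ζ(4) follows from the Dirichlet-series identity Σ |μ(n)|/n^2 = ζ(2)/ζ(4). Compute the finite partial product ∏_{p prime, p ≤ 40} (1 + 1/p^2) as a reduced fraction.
∏ = 270008184968000000/178631837133343209

The primes p ≤ 40 are [2, 3, 5, 7, 11, 13, 17, 19, 23, 29, 31, 37]. For each, (1 + 1/p^2) = (p^2 + 1)/p^2. Multiplying these fractions over p ∈ [2, 3, 5, 7, 11, 13, 17, 19, 23, 29, 31, 37] gives 270008184968000000/178631837133343209. (In the limit P → ∞ this tends to ζ(2)/ζ(4).)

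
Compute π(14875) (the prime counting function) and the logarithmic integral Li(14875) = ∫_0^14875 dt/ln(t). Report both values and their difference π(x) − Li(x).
π(14875) = 1742;  Li(14875) ≈ 1763.62;  π(x) − Li(x) ≈ -21.62.

Direct count of primes ≤ 14875 gives π(14875) = 1742. Numerical evaluation of the logarithmic integral gives Li(14875) ≈ 1763.62. The difference π(x) − Li(x) ≈ -21.62 is typically negative for small/moderate x (Li(x) overestimates), though Littlewood's theorem shows this sign changes infinitely often.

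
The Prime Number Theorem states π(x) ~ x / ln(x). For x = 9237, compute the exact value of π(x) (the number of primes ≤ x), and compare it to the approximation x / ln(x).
π(9237) = 1144;  x/ln(x) ≈ 1011.61;  relative error ≈ 11.57%.

Directly count primes up to 9237: π(9237) = 1144. The PNT approximation gives 9237/ln(9237) ≈ 9237/9.13097 ≈ 1011.61. Relative error (π(x) − x/ln(x)) / π(x) ≈ 11.57%; the approximation is known to undercount slightly (Li(x) is a better estimate).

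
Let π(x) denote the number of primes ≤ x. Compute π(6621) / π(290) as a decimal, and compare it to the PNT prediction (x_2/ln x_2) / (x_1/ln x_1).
π(6621)/π(290) = 855/61 ≈ 14.0164;  PNT prediction ≈ 14.7135.

π(290) = 61 and π(6621) = 855, so π(6621)/π(290) ≈ 14.0164. The PNT-predicted ratio is (6621/ln(6621)) / (290/ln(290)) ≈ 14.7135. The two agree to within a few percent, as expected.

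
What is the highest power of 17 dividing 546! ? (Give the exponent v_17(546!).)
v_17(546!) = 33

Legendre's formula: v_p(n!) = Σ_{k ≥ 1} ⌊n / p^k⌋. For p = 17, n = 546, the terms are:
  ⌊546/17^1⌋ = ⌊546/17⌋ = 32
  ⌊546/17^2⌋ = ⌊546/289⌋ = 1
(the next term ⌊546/17^3⌋ = 0, terminating the sum). Summing: v_17(546!) = 32 + 1 = 33.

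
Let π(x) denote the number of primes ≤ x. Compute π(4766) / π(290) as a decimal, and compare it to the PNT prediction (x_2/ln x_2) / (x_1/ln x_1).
π(4766)/π(290) = 641/61 ≈ 10.5082;  PNT prediction ≈ 11.0023.

π(290) = 61 and π(4766) = 641, so π(4766)/π(290) ≈ 10.5082. The PNT-predicted ratio is (4766/ln(4766)) / (290/ln(290)) ≈ 11.0023. The two agree to within a few percent, as expected.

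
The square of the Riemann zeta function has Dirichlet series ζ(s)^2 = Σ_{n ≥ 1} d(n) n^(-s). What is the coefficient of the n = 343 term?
d(343) = 4

ζ(s)^2 = (Σ 1/m^s)(Σ 1/k^s). The coefficient of 1/n^s in the product is the number of ordered pairs (m, k) with mk = n, which equals d(n). For n = 343, divisors are [1, 7, 49, 343], so d(343) = 4.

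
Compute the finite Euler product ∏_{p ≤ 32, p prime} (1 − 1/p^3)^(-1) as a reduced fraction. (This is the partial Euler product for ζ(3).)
∏ = 209363023479599225665/174187638420315512832

The primes p ≤ 32 are [2, 3, 5, 7, 11, 13, 17, 19, 23, 29, 31]. For each prime, (1 − 1/p^3)^(-1) = p^3 / (p^3 − 1). The product is (1 − 1/2^3)^(-1), (1 − 1/3^3)^(-1), (1 − 1/5^3)^(-1), (1 − 1/7^3)^(-1), (1 − 1/11^3)^(-1), (1 − 1/13^3)^(-1), (1 − 1/17^3)^(-1), (1 − 1/19^3)^(-1), (1 − 1/23^3)^(-1), (1 − 1/29^3)^(-1), (1 − 1/31^3)^(-1) = ∏ p^3 / (p^3 − 1) = 209363023479599225665/174187638420315512832.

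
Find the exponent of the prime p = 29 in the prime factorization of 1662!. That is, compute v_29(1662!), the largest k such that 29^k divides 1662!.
v_29(1662!) = 58

Legendre's formula: v_p(n!) = Σ_{k ≥ 1} ⌊n / p^k⌋. For p = 29, n = 1662, the terms are:
  ⌊1662/29^1⌋ = ⌊1662/29⌋ = 57
  ⌊1662/29^2⌋ = ⌊1662/841⌋ = 1
(the next term ⌊1662/29^3⌋ = 0, terminating the sum). Summing: v_29(1662!) = 57 + 1 = 58.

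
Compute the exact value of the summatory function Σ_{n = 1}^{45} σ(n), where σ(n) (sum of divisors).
Σ_{n ≤ 45} σ(n) = 1686

Compute σ(n) for each 1 ≤ n ≤ 45: σ(1) = 1, σ(2) = 3, σ(3) = 4, σ(4) = 7, σ(5) = 6, σ(6) = 12, σ(7) = 8, σ(8) = 15, σ(9) = 13, σ(10) = 18, σ(11) = 12, σ(12) = 28, σ(13) = 14, σ(14) = 24, σ(15) = 24, σ(16) = 31, σ(17) = 18, σ(18) = 39, σ(19) = 20, σ(20) = 42, σ(21) = 32, σ(22) = 36, σ(23) = 24, σ(24) = 60, σ(25) = 31, σ(26) = 42, σ(27) = 40, σ(28) = 56, σ(29) = 30, σ(30) = 72, σ(31) = 32, σ(32) = 63, σ(33) = 48, σ(34) = 54, σ(35) = 48, σ(36) = 91, σ(37) = 38, σ(38) = 60, σ(39) = 56, σ(40) = 90, σ(41) = 42, σ(42) = 96, σ(43) = 44, σ(44) = 84, σ(45) = 78. Summing all 45 values: 1686. (Average order: Σ_{n ≤ x} σ(n) ~ (π²/12) x². For x = 45, (π²/12)·45² ≈ 1665.50.)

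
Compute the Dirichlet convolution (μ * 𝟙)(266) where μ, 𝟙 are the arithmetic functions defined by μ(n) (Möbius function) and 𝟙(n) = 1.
(μ * 𝟙)(266) = 0

Divisors of 266: [1, 2, 7, 14, 19, 38, 133, 266]. For each d | 266:
  d = 1: μ(1) · 𝟙(266/1) = 1 · 1 = 1
  d = 2: μ(2) · 𝟙(266/2) = -1 · 1 = -1
  d = 7: μ(7) · 𝟙(266/7) = -1 · 1 = -1
  d = 14: μ(14) · 𝟙(266/14) = 1 · 1 = 1
  d = 19: μ(19) · 𝟙(266/19) = -1 · 1 = -1
  d = 38: μ(38) · 𝟙(266/38) = 1 · 1 = 1
  d = 133: μ(133) · 𝟙(266/133) = 1 · 1 = 1
  d = 266: μ(266) · 𝟙(266/266) = -1 · 1 = -1
Summing: (μ * 𝟙)(266) = 1 + -1 + -1 + 1 + -1 + 1 + 1 + -1 = 0.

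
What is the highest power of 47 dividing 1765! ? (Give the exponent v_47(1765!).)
v_47(1765!) = 37

Legendre's formula: v_p(n!) = Σ_{k ≥ 1} ⌊n / p^k⌋. For p = 47, n = 1765, the terms are:
  ⌊1765/47^1⌋ = ⌊1765/47⌋ = 37
(the next term ⌊1765/47^2⌋ = 0, terminating the sum). Summing: v_47(1765!) = 37 = 37.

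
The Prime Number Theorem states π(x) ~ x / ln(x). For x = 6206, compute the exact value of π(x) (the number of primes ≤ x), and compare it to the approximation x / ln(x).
π(6206) = 807;  x/ln(x) ≈ 710.62;  relative error ≈ 11.94%.

Directly count primes up to 6206: π(6206) = 807. The PNT approximation gives 6206/ln(6206) ≈ 6206/8.73327 ≈ 710.62. Relative error (π(x) − x/ln(x)) / π(x) ≈ 11.94%; the approximation is known to undercount slightly (Li(x) is a better estimate).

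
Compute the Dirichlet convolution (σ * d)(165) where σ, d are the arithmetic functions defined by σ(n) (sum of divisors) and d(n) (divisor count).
(σ * d)(165) = 672

Divisors of 165: [1, 3, 5, 11, 15, 33, 55, 165]. For each d | 165:
  d = 1: σ(1) · d(165/1) = 1 · 8 = 8
  d = 3: σ(3) · d(165/3) = 4 · 4 = 16
  d = 5: σ(5) · d(165/5) = 6 · 4 = 24
  d = 11: σ(11) · d(165/11) = 12 · 4 = 48
  d = 15: σ(15) · d(165/15) = 24 · 2 = 48
  d = 33: σ(33) · d(165/33) = 48 · 2 = 96
  d = 55: σ(55) · d(165/55) = 72 · 2 = 144
  d = 165: σ(165) · d(165/165) = 288 · 1 = 288
Summing: (σ * d)(165) = 8 + 16 + 24 + 48 + 48 + 96 + 144 + 288 = 672.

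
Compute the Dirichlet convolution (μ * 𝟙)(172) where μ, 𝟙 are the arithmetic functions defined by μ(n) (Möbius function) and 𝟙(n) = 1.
(μ * 𝟙)(172) = 0

Divisors of 172: [1, 2, 4, 43, 86, 172]. For each d | 172:
  d = 1: μ(1) · 𝟙(172/1) = 1 · 1 = 1
  d = 2: μ(2) · 𝟙(172/2) = -1 · 1 = -1
  d = 4: μ(4) · 𝟙(172/4) = 0 · 1 = 0
  d = 43: μ(43) · 𝟙(172/43) = -1 · 1 = -1
  d = 86: μ(86) · 𝟙(172/86) = 1 · 1 = 1
  d = 172: μ(172) · 𝟙(172/172) = 0 · 1 = 0
Summing: (μ * 𝟙)(172) = 1 + -1 + 0 + -1 + 1 + 0 = 0.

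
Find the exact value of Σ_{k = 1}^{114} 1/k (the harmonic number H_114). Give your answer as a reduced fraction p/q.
H_114 = 92422098728954394895401052885520758853316071035681/17379782769567790172972927968296006432665936992320

Direct summation: H_114 = 1 + 1/2 + ... + 1/114. The least common denominator is lcm(1, ..., 114) = 955888052326228459513511038256280353796626534577600; over this denominator the numerator is 955888052326228459513511038256280353796626534577600 + 477944026163114229756755519128140176898313267288800 + 318629350775409486504503679418760117932208844859200 + 238972013081557114878377759564070088449156633644400 + 191177610465245691902702207651256070759325306915520 + 159314675387704743252251839709380058966104422429600 + 136555436046604065644787291179468621970946647796800 + 119486006540778557439188879782035044224578316822200 + 106209783591803162168167893139586705977402948286400 + 95588805232622845951351103825628035379662653457760 + 86898913847838950864864639841480032163329684961600 + 79657337693852371626125919854690029483052211214800 + 73529850178940650731808541404329257984355887275200 + 68277718023302032822393645589734310985473323898400 + 63725870155081897300900735883752023586441768971840 + 59743003270389278719594439891017522112289158411100 + 56228708960366379971383002250369432576272149092800 + 53104891795901581084083946569793352988701474143200 + 50309897490854129448079528329277913357717186030400 + 47794402616311422975675551912814017689831326728880 + 45518478682201355214929097059822873990315549265600 + 43449456923919475432432319920740016081664842480800 + 41560350101140367804935262532881754512896805851200 + 39828668846926185813062959927345014741526105607400 + 38235522093049138380540441530251214151865061383104 + 36764925089470325365904270702164628992177943637600 + 35403261197267720722722631046528901992467649428800 + 34138859011651016411196822794867155492736661949200 + 32961656976766498603914173732975184613676777054400 + 31862935077540948650450367941876011793220884485920 + 30835098462136401919790678653428398509568597889600 + 29871501635194639359797219945508761056144579205550 + 28966304615946316954954879947160010721109894987200 + 28114354480183189985691501125184716288136074546400 + 27311087209320813128957458235893724394189329559360 + 26552445897950790542041973284896676494350737071600 + 25834812225033201608473271304223793345854771204800 + 25154948745427064724039764164638956678858593015200 + 24509950059646883577269513801443085994785295758400 + 23897201308155711487837775956407008844915663364440 + 23314342739664108768622220445275130580405525233600 + 22759239341100677607464548529911436995157774632800 + 22229954705261126965430489261773961716200617083200 + 21724728461959737716216159960370008040832421240400 + 21241956718360632433633578627917341195480589657280 + 20780175050570183902467631266440877256448402925600 + 20338043666515499138585341239495326676523968820800 + 19914334423463092906531479963672507370763052803700 + 19507919435229152234969613025638374567278092542400 + 19117761046524569190270220765125607075932530691552 + 18742902986788793323794334083456477525424049697600 + 18382462544735162682952135351082314496088971818800 + 18035623628796763387047378080307176486728802539200 + 17701630598633860361361315523264450996233824714400 + 17379782769567790172972927968296006432665936992320 + 17069429505825508205598411397433577746368330974600 + 16769965830284709816026509443092637785905728676800 + 16480828488383249301957086866487592306838388527200 + 16201492412308956940906966750106446674519093806400 + 15931467538770474325225183970938005896610442242960 + 15670295939774237041205098987807874652403713681600 + 15417549231068200959895339326714199254784298944800 + 15172826227400451738309699019940957996771849755200 + 14935750817597319679898609972754380528072289602775 + 14705970035788130146361708280865851596871177455040 + 14483152307973158477477439973580005360554947493600 + 14266985855615350141992702063526572444725769172800 + 14057177240091594992845750562592358144068037273200 + 13853450033713455934978420844293918170965601950400 + 13655543604660406564478729117946862197094664779680 + 13463212004594767035401563919102540194318683585600 + 13276222948975395271020986642448338247175368535800 + 13094356881181211774157685455565484298583925131200 + 12917406112516600804236635652111896672927385602400 + 12745174031016379460180147176750404717288353794368 + 12577474372713532362019882082319478339429296507600 + 12414130549691278694980662834497147451904240708800 + 12254975029823441788634756900721542997392647879200 + 12099848763623145057133051117168105744261095374400 + 11948600654077855743918887978203504422457831682220 + 11801087065755906907574210348842967330822549809600 + 11657171369832054384311110222637565290202762616800 + 11516723522002752524259169135617835587911163067200 + 11379619670550338803732274264955718497578887316400 + 11245741792073275994276600450073886515254429818560 + 11114977352630563482715244630886980858100308541600 + 10987218992255499534638057910991728204558925684800 + 10862364230979868858108079980185004020416210620200 + 10740315194676724264196753238834610716816028478400 + 10620978359180316216816789313958670597740294828640 + 10504264311277235818829791629189893997765126753600 + 10390087525285091951233815633220438628224201462800 + 10278366154045467306596892884476132836522865963200 + 10169021833257749569292670619747663338261984410400 + 10061979498170825889615905665855582671543437206080 + 9957167211731546453265739981836253685381526401850 + 9854516003363179994984649878930725296872438500800 + 9753959717614576117484806512819187283639046271200 + 9655434871982105651651626649053336907036631662400 + 9558880523262284595135110382562803537966265345776 + 9464238141843846133797138992636439146501252817600 + 9371451493394396661897167041728238762712024848800 + 9280466527439111257412728526760003434918704219200 + 9191231272367581341476067675541157248044485909400 + 9103695736440271042985819411964574798063109853120 + 9017811814398381693523689040153588243364401269600 + 8933533199310546350593561105198881811183425556800 + 8850815299316930180680657761632225498116912357200 + 8769615158956224399206523286754865631161711326400 + 8689891384783895086486463984148003216332968496160 + 8611604075011067202824423768074597781951590401600 + 8534714752912754102799205698716788873184165487300 + 8459186303771933270031071135011330564571916235200 + 8384982915142354908013254721546318892952864338400 = 5083215430092491719247057908703641736932383906962455, so H_114 = 5083215430092491719247057908703641736932383906962455/955888052326228459513511038256280353796626534577600; reducing by gcd(5083215430092491719247057908703641736932383906962455, 955888052326228459513511038256280353796626534577600) = 55 gives 92422098728954394895401052885520758853316071035681/17379782769567790172972927968296006432665936992320 ≈ 5.31779. (The PNT-adjacent estimate ln(114) + γ ≈ 5.31341 matches within O(1/n).)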